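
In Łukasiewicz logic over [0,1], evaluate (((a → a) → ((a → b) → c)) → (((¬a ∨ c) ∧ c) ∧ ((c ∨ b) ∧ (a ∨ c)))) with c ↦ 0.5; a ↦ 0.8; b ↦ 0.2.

(a → a): min(1, 1 − 0.8 + 0.8) = 1
(a → b): min(1, 1 − 0.8 + 0.2) = 0.4
((a → b) → c): min(1, 1 − 0.4 + 0.5) = 1
((a → a) → ((a → b) → c)): min(1, 1 − 1 + 1) = 1
¬a: Łukasiewicz ¬ gives 1 − 0.8 = 0.2
(¬a ∨ c) = max(0.2, 0.5) = 0.5
((¬a ∨ c) ∧ c) = min(0.5, 0.5) = 0.5
(c ∨ b) = max(0.5, 0.2) = 0.5
(a ∨ c) = max(0.8, 0.5) = 0.8
((c ∨ b) ∧ (a ∨ c)) = min(0.5, 0.8) = 0.5
(((¬a ∨ c) ∧ c) ∧ ((c ∨ b) ∧ (a ∨ c))) = min(0.5, 0.5) = 0.5
(((a → a) → ((a → b) → c)) → (((¬a ∨ c) ∧ c) ∧ ((c ∨ b) ∧ (a ∨ c)))): min(1, 1 − 1 + 0.5) = 0.5

0.50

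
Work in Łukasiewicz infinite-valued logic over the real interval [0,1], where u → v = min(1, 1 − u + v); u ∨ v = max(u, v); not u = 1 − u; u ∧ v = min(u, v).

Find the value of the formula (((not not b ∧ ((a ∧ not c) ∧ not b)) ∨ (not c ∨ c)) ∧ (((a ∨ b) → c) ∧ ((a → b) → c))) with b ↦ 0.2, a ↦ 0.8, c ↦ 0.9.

0.90

not b: Łukasiewicz ¬ gives 1 − 0.2 = 0.8
not not b: Łukasiewicz ¬ gives 1 − 0.8 = 0.2
not c: Łukasiewicz ¬ gives 1 − 0.9 = 0.1
(a ∧ not c) = min(0.8, 0.1) = 0.1
not b: Łukasiewicz ¬ gives 1 − 0.2 = 0.8
((a ∧ not c) ∧ not b) = min(0.1, 0.8) = 0.1
(not not b ∧ ((a ∧ not c) ∧ not b)) = min(0.2, 0.1) = 0.1
not c: Łukasiewicz ¬ gives 1 − 0.9 = 0.1
(not c ∨ c) = max(0.1, 0.9) = 0.9
((not not b ∧ ((a ∧ not c) ∧ not b)) ∨ (not c ∨ c)) = max(0.1, 0.9) = 0.9
(a ∨ b) = max(0.8, 0.2) = 0.8
((a ∨ b) → c): min(1, 1 − 0.8 + 0.9) = 1
(a → b): min(1, 1 − 0.8 + 0.2) = 0.4
((a → b) → c): min(1, 1 − 0.4 + 0.9) = 1
(((a ∨ b) → c) ∧ ((a → b) → c)) = min(1, 1) = 1
(((not not b ∧ ((a ∧ not c) ∧ not b)) ∨ (not c ∨ c)) ∧ (((a ∨ b) → c) ∧ ((a → b) → c))) = min(0.9, 1) = 0.9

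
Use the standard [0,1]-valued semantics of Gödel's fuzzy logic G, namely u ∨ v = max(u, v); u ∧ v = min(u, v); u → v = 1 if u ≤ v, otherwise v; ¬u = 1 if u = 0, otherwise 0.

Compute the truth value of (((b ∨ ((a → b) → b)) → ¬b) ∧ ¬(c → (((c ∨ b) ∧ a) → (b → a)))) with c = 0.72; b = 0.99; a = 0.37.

(a → b): 0.37 ≤ 0.99, so result = 1
((a → b) → b): 1 > 0.99, so result = 0.99
(b ∨ ((a → b) → b)) = max(0.99, 0.99) = 0.99
¬b: Gödel ¬ of 0.99 = 0 (operand ≠ 0)
((b ∨ ((a → b) → b)) → ¬b): 0.99 > 0, so result = 0
(c ∨ b) = max(0.72, 0.99) = 0.99
((c ∨ b) ∧ a) = min(0.99, 0.37) = 0.37
(b → a): 0.99 > 0.37, so result = 0.37
(((c ∨ b) ∧ a) → (b → a)): 0.37 ≤ 0.37, so result = 1
(c → (((c ∨ b) ∧ a) → (b → a))): 0.72 ≤ 1, so result = 1
¬(c → (((c ∨ b) ∧ a) → (b → a))): Gödel ¬ of 1 = 0 (operand ≠ 0)
(((b ∨ ((a → b) → b)) → ¬b) ∧ ¬(c → (((c ∨ b) ∧ a) → (b → a)))) = min(0, 0) = 0

0.00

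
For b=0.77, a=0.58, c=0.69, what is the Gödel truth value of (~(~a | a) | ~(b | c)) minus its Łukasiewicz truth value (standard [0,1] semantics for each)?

Gödel evaluation:
  ~a: Gödel ¬ of 0.58 = 0 (operand ≠ 0)
  (~a | a) = max(0, 0.58) = 0.58
  ~(~a | a): Gödel ¬ of 0.58 = 0 (operand ≠ 0)
  (b | c) = max(0.77, 0.69) = 0.77
  ~(b | c): Gödel ¬ of 0.77 = 0 (operand ≠ 0)
  (~(~a | a) | ~(b | c)) = max(0, 0) = 0
  Gödel value = 0
Łukasiewicz evaluation:
  ~a: Łukasiewicz ¬ gives 1 − 0.58 = 0.42
  (~a | a) = max(0.42, 0.58) = 0.58
  ~(~a | a): Łukasiewicz ¬ gives 1 − 0.58 = 0.42
  (b | c) = max(0.77, 0.69) = 0.77
  ~(b | c): Łukasiewicz ¬ gives 1 − 0.77 = 0.23
  (~(~a | a) | ~(b | c)) = max(0.42, 0.23) = 0.42
  Łukasiewicz value = 0.42
Difference: 0 − 0.42 = -0.42

-0.42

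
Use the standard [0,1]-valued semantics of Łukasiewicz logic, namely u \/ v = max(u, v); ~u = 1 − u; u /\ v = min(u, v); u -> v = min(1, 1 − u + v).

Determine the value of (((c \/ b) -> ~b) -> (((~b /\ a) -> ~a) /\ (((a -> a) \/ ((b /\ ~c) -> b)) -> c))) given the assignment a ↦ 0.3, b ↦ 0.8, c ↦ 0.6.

1.00

(c \/ b) = max(0.6, 0.8) = 0.8
~b: Łukasiewicz ¬ gives 1 − 0.8 = 0.2
((c \/ b) -> ~b): min(1, 1 − 0.8 + 0.2) = 0.4
~b: Łukasiewicz ¬ gives 1 − 0.8 = 0.2
(~b /\ a) = min(0.2, 0.3) = 0.2
~a: Łukasiewicz ¬ gives 1 − 0.3 = 0.7
((~b /\ a) -> ~a): min(1, 1 − 0.2 + 0.7) = 1
(a -> a): min(1, 1 − 0.3 + 0.3) = 1
~c: Łukasiewicz ¬ gives 1 − 0.6 = 0.4
(b /\ ~c) = min(0.8, 0.4) = 0.4
((b /\ ~c) -> b): min(1, 1 − 0.4 + 0.8) = 1
((a -> a) \/ ((b /\ ~c) -> b)) = max(1, 1) = 1
(((a -> a) \/ ((b /\ ~c) -> b)) -> c): min(1, 1 − 1 + 0.6) = 0.6
(((~b /\ a) -> ~a) /\ (((a -> a) \/ ((b /\ ~c) -> b)) -> c)) = min(1, 0.6) = 0.6
(((c \/ b) -> ~b) -> (((~b /\ a) -> ~a) /\ (((a -> a) \/ ((b /\ ~c) -> b)) -> c))): min(1, 1 − 0.4 + 0.6) = 1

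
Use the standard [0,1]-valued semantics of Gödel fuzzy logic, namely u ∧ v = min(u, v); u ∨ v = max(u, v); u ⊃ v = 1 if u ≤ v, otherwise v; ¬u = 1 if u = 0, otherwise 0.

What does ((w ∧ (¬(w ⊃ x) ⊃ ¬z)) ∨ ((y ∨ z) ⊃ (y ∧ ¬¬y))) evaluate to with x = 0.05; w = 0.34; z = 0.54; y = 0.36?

0.36

(w ⊃ x): 0.34 > 0.05, so result = 0.05
¬(w ⊃ x): Gödel ¬ of 0.05 = 0 (operand ≠ 0)
¬z: Gödel ¬ of 0.54 = 0 (operand ≠ 0)
(¬(w ⊃ x) ⊃ ¬z): 0 ≤ 0, so result = 1
(w ∧ (¬(w ⊃ x) ⊃ ¬z)) = min(0.34, 1) = 0.34
(y ∨ z) = max(0.36, 0.54) = 0.54
¬y: Gödel ¬ of 0.36 = 0 (operand ≠ 0)
¬¬y: Gödel ¬ of 0 = 1 (operand is 0)
(y ∧ ¬¬y) = min(0.36, 1) = 0.36
((y ∨ z) ⊃ (y ∧ ¬¬y)): 0.54 > 0.36, so result = 0.36
((w ∧ (¬(w ⊃ x) ⊃ ¬z)) ∨ ((y ∨ z) ⊃ (y ∧ ¬¬y))) = max(0.34, 0.36) = 0.36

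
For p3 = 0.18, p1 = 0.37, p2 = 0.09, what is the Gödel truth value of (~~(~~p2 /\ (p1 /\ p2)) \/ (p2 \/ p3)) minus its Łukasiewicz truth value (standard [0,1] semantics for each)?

Gödel evaluation:
  ~p2: Gödel ¬ of 0.09 = 0 (operand ≠ 0)
  ~~p2: Gödel ¬ of 0 = 1 (operand is 0)
  (p1 /\ p2) = min(0.37, 0.09) = 0.09
  (~~p2 /\ (p1 /\ p2)) = min(1, 0.09) = 0.09
  ~(~~p2 /\ (p1 /\ p2)): Gödel ¬ of 0.09 = 0 (operand ≠ 0)
  ~~(~~p2 /\ (p1 /\ p2)): Gödel ¬ of 0 = 1 (operand is 0)
  (p2 \/ p3) = max(0.09, 0.18) = 0.18
  (~~(~~p2 /\ (p1 /\ p2)) \/ (p2 \/ p3)) = max(1, 0.18) = 1
  Gödel value = 1
Łukasiewicz evaluation:
  ~p2: Łukasiewicz ¬ gives 1 − 0.09 = 0.91
  ~~p2: Łukasiewicz ¬ gives 1 − 0.91 = 0.09
  (p1 /\ p2) = min(0.37, 0.09) = 0.09
  (~~p2 /\ (p1 /\ p2)) = min(0.09, 0.09) = 0.09
  ~(~~p2 /\ (p1 /\ p2)): Łukasiewicz ¬ gives 1 − 0.09 = 0.91
  ~~(~~p2 /\ (p1 /\ p2)): Łukasiewicz ¬ gives 1 − 0.91 = 0.09
  (p2 \/ p3) = max(0.09, 0.18) = 0.18
  (~~(~~p2 /\ (p1 /\ p2)) \/ (p2 \/ p3)) = max(0.09, 0.18) = 0.18
  Łukasiewicz value = 0.18
Difference: 1 − 0.18 = 0.82

0.82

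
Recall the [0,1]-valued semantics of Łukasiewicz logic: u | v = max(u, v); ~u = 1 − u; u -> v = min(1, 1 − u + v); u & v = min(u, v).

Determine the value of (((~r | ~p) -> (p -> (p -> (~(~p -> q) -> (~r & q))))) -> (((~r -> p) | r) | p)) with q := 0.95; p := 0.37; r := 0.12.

0.49

~r: Łukasiewicz ¬ gives 1 − 0.12 = 0.88
~p: Łukasiewicz ¬ gives 1 − 0.37 = 0.63
(~r | ~p) = max(0.88, 0.63) = 0.88
~p: Łukasiewicz ¬ gives 1 − 0.37 = 0.63
(~p -> q): min(1, 1 − 0.63 + 0.95) = 1
~(~p -> q): Łukasiewicz ¬ gives 1 − 1 = 0
~r: Łukasiewicz ¬ gives 1 − 0.12 = 0.88
(~r & q) = min(0.88, 0.95) = 0.88
(~(~p -> q) -> (~r & q)): min(1, 1 − 0 + 0.88) = 1
(p -> (~(~p -> q) -> (~r & q))): min(1, 1 − 0.37 + 1) = 1
(p -> (p -> (~(~p -> q) -> (~r & q)))): min(1, 1 − 0.37 + 1) = 1
((~r | ~p) -> (p -> (p -> (~(~p -> q) -> (~r & q))))): min(1, 1 − 0.88 + 1) = 1
~r: Łukasiewicz ¬ gives 1 − 0.12 = 0.88
(~r -> p): min(1, 1 − 0.88 + 0.37) = 0.49
((~r -> p) | r) = max(0.49, 0.12) = 0.49
(((~r -> p) | r) | p) = max(0.49, 0.37) = 0.49
(((~r | ~p) -> (p -> (p -> (~(~p -> q) -> (~r & q))))) -> (((~r -> p) | r) | p)): min(1, 1 − 1 + 0.49) = 0.49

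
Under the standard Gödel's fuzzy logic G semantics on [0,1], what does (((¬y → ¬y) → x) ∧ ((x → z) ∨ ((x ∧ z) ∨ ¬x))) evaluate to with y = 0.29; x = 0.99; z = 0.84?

¬y: Gödel ¬ of 0.29 = 0 (operand ≠ 0)
¬y: Gödel ¬ of 0.29 = 0 (operand ≠ 0)
(¬y → ¬y): 0 ≤ 0, so result = 1
((¬y → ¬y) → x): 1 > 0.99, so result = 0.99
(x → z): 0.99 > 0.84, so result = 0.84
(x ∧ z) = min(0.99, 0.84) = 0.84
¬x: Gödel ¬ of 0.99 = 0 (operand ≠ 0)
((x ∧ z) ∨ ¬x) = max(0.84, 0) = 0.84
((x → z) ∨ ((x ∧ z) ∨ ¬x)) = max(0.84, 0.84) = 0.84
(((¬y → ¬y) → x) ∧ ((x → z) ∨ ((x ∧ z) ∨ ¬x))) = min(0.99, 0.84) = 0.84

0.84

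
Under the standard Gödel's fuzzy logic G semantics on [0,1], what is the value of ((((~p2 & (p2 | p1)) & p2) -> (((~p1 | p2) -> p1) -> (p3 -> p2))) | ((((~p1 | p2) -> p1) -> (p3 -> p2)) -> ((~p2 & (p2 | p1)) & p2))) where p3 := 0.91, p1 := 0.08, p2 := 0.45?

~p2: Gödel ¬ of 0.45 = 0 (operand ≠ 0)
(p2 | p1) = max(0.45, 0.08) = 0.45
(~p2 & (p2 | p1)) = min(0, 0.45) = 0
((~p2 & (p2 | p1)) & p2) = min(0, 0.45) = 0
~p1: Gödel ¬ of 0.08 = 0 (operand ≠ 0)
(~p1 | p2) = max(0, 0.45) = 0.45
((~p1 | p2) -> p1): 0.45 > 0.08, so result = 0.08
(p3 -> p2): 0.91 > 0.45, so result = 0.45
(((~p1 | p2) -> p1) -> (p3 -> p2)): 0.08 ≤ 0.45, so result = 1
(((~p2 & (p2 | p1)) & p2) -> (((~p1 | p2) -> p1) -> (p3 -> p2))): 0 ≤ 1, so result = 1
~p1: Gödel ¬ of 0.08 = 0 (operand ≠ 0)
(~p1 | p2) = max(0, 0.45) = 0.45
((~p1 | p2) -> p1): 0.45 > 0.08, so result = 0.08
(p3 -> p2): 0.91 > 0.45, so result = 0.45
(((~p1 | p2) -> p1) -> (p3 -> p2)): 0.08 ≤ 0.45, so result = 1
~p2: Gödel ¬ of 0.45 = 0 (operand ≠ 0)
(p2 | p1) = max(0.45, 0.08) = 0.45
(~p2 & (p2 | p1)) = min(0, 0.45) = 0
((~p2 & (p2 | p1)) & p2) = min(0, 0.45) = 0
((((~p1 | p2) -> p1) -> (p3 -> p2)) -> ((~p2 & (p2 | p1)) & p2)): 1 > 0, so result = 0
((((~p2 & (p2 | p1)) & p2) -> (((~p1 | p2) -> p1) -> (p3 -> p2))) | ((((~p1 | p2) -> p1) -> (p3 -> p2)) -> ((~p2 & (p2 | p1)) & p2))) = max(1, 0) = 1

1.00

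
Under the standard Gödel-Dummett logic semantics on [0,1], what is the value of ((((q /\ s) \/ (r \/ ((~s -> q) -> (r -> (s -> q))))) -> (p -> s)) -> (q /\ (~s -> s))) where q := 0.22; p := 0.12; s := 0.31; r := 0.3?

(q /\ s) = min(0.22, 0.31) = 0.22
~s: Gödel ¬ of 0.31 = 0 (operand ≠ 0)
(~s -> q): 0 ≤ 0.22, so result = 1
(s -> q): 0.31 > 0.22, so result = 0.22
(r -> (s -> q)): 0.3 > 0.22, so result = 0.22
((~s -> q) -> (r -> (s -> q))): 1 > 0.22, so result = 0.22
(r \/ ((~s -> q) -> (r -> (s -> q)))) = max(0.3, 0.22) = 0.3
((q /\ s) \/ (r \/ ((~s -> q) -> (r -> (s -> q))))) = max(0.22, 0.3) = 0.3
(p -> s): 0.12 ≤ 0.31, so result = 1
(((q /\ s) \/ (r \/ ((~s -> q) -> (r -> (s -> q))))) -> (p -> s)): 0.3 ≤ 1, so result = 1
~s: Gödel ¬ of 0.31 = 0 (operand ≠ 0)
(~s -> s): 0 ≤ 0.31, so result = 1
(q /\ (~s -> s)) = min(0.22, 1) = 0.22
((((q /\ s) \/ (r \/ ((~s -> q) -> (r -> (s -> q))))) -> (p -> s)) -> (q /\ (~s -> s))): 1 > 0.22, so result = 0.22

0.22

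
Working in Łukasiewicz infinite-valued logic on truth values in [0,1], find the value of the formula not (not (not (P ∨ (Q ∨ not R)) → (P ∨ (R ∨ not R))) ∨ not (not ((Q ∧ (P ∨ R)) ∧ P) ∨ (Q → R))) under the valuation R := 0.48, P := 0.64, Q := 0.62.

0.86

not R: Łukasiewicz ¬ gives 1 − 0.48 = 0.52
(Q ∨ not R) = max(0.62, 0.52) = 0.62
(P ∨ (Q ∨ not R)) = max(0.64, 0.62) = 0.64
not (P ∨ (Q ∨ not R)): Łukasiewicz ¬ gives 1 − 0.64 = 0.36
not R: Łukasiewicz ¬ gives 1 − 0.48 = 0.52
(R ∨ not R) = max(0.48, 0.52) = 0.52
(P ∨ (R ∨ not R)) = max(0.64, 0.52) = 0.64
(not (P ∨ (Q ∨ not R)) → (P ∨ (R ∨ not R))): min(1, 1 − 0.36 + 0.64) = 1
not (not (P ∨ (Q ∨ not R)) → (P ∨ (R ∨ not R))): Łukasiewicz ¬ gives 1 − 1 = 0
(P ∨ R) = max(0.64, 0.48) = 0.64
(Q ∧ (P ∨ R)) = min(0.62, 0.64) = 0.62
((Q ∧ (P ∨ R)) ∧ P) = min(0.62, 0.64) = 0.62
not ((Q ∧ (P ∨ R)) ∧ P): Łukasiewicz ¬ gives 1 − 0.62 = 0.38
(Q → R): min(1, 1 − 0.62 + 0.48) = 0.86
(not ((Q ∧ (P ∨ R)) ∧ P) ∨ (Q → R)) = max(0.38, 0.86) = 0.86
not (not ((Q ∧ (P ∨ R)) ∧ P) ∨ (Q → R)): Łukasiewicz ¬ gives 1 − 0.86 = 0.14
(not (not (P ∨ (Q ∨ not R)) → (P ∨ (R ∨ not R))) ∨ not (not ((Q ∧ (P ∨ R)) ∧ P) ∨ (Q → R))) = max(0, 0.14) = 0.14
not (not (not (P ∨ (Q ∨ not R)) → (P ∨ (R ∨ not R))) ∨ not (not ((Q ∧ (P ∨ R)) ∧ P) ∨ (Q → R))): Łukasiewicz ¬ gives 1 − 0.14 = 0.86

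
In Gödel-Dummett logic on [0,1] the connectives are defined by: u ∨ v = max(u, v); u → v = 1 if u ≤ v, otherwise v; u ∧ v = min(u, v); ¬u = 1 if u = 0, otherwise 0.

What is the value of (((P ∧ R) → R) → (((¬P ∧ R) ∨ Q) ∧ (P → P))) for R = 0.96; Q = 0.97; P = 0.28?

0.97

(P ∧ R) = min(0.28, 0.96) = 0.28
((P ∧ R) → R): 0.28 ≤ 0.96, so result = 1
¬P: Gödel ¬ of 0.28 = 0 (operand ≠ 0)
(¬P ∧ R) = min(0, 0.96) = 0
((¬P ∧ R) ∨ Q) = max(0, 0.97) = 0.97
(P → P): 0.28 ≤ 0.28, so result = 1
(((¬P ∧ R) ∨ Q) ∧ (P → P)) = min(0.97, 1) = 0.97
(((P ∧ R) → R) → (((¬P ∧ R) ∨ Q) ∧ (P → P))): 1 > 0.97, so result = 0.97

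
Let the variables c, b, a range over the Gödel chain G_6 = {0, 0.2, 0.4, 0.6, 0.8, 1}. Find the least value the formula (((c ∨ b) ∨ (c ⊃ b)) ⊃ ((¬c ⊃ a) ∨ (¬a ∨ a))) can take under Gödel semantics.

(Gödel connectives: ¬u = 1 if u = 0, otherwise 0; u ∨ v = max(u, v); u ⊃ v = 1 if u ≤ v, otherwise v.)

The minimum is attained at c = 0, b = 0, a = 0.2:
  (c ∨ b) = max(0, 0) = 0
  (c ⊃ b): 0 ≤ 0, so result = 1
  ((c ∨ b) ∨ (c ⊃ b)) = max(0, 1) = 1
  ¬c: Gödel ¬ of 0 = 1 (operand is 0)
  (¬c ⊃ a): 1 > 0.2, so result = 0.2
  ¬a: Gödel ¬ of 0.2 = 0 (operand ≠ 0)
  (¬a ∨ a) = max(0, 0.2) = 0.2
  ((¬c ⊃ a) ∨ (¬a ∨ a)) = max(0.2, 0.2) = 0.2
  (((c ∨ b) ∨ (c ⊃ b)) ⊃ ((¬c ⊃ a) ∨ (¬a ∨ a))): 1 > 0.2, so result = 0.2
Checking all 216 assignments confirms none give a value below 0.20.

0.20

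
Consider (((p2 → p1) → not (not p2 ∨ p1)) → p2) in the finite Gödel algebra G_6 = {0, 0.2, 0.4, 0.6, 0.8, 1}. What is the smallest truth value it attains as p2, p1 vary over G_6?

The minimum is attained at p2 = 0.2, p1 = 0:
  (p2 → p1): 0.2 > 0, so result = 0
  not p2: Gödel ¬ of 0.2 = 0 (operand ≠ 0)
  (not p2 ∨ p1) = max(0, 0) = 0
  not (not p2 ∨ p1): Gödel ¬ of 0 = 1 (operand is 0)
  ((p2 → p1) → not (not p2 ∨ p1)): 0 ≤ 1, so result = 1
  (((p2 → p1) → not (not p2 ∨ p1)) → p2): 1 > 0.2, so result = 0.2
Checking all 36 assignments confirms none give a value below 0.20.

0.20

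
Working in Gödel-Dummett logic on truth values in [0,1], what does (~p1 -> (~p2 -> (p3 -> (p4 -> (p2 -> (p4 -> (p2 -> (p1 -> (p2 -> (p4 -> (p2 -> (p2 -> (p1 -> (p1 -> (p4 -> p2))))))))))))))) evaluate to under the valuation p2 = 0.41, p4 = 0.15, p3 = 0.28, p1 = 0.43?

~p1: Gödel ¬ of 0.43 = 0 (operand ≠ 0)
~p2: Gödel ¬ of 0.41 = 0 (operand ≠ 0)
(p4 -> p2): 0.15 ≤ 0.41, so result = 1
(p1 -> (p4 -> p2)): 0.43 ≤ 1, so result = 1
(p1 -> (p1 -> (p4 -> p2))): 0.43 ≤ 1, so result = 1
(p2 -> (p1 -> (p1 -> (p4 -> p2)))): 0.41 ≤ 1, so result = 1
(p2 -> (p2 -> (p1 -> (p1 -> (p4 -> p2))))): 0.41 ≤ 1, so result = 1
(p4 -> (p2 -> (p2 -> (p1 -> (p1 -> (p4 -> p2)))))): 0.15 ≤ 1, so result = 1
(p2 -> (p4 -> (p2 -> (p2 -> (p1 -> (p1 -> (p4 -> p2))))))): 0.41 ≤ 1, so result = 1
(p1 -> (p2 -> (p4 -> (p2 -> (p2 -> (p1 -> (p1 -> (p4 -> p2)))))))): 0.43 ≤ 1, so result = 1
(p2 -> (p1 -> (p2 -> (p4 -> (p2 -> (p2 -> (p1 -> (p1 -> (p4 -> p2))))))))): 0.41 ≤ 1, so result = 1
(p4 -> (p2 -> (p1 -> (p2 -> (p4 -> (p2 -> (p2 -> (p1 -> (p1 -> (p4 -> p2)))))))))): 0.15 ≤ 1, so result = 1
(p2 -> (p4 -> (p2 -> (p1 -> (p2 -> (p4 -> (p2 -> (p2 -> (p1 -> (p1 -> (p4 -> p2))))))))))): 0.41 ≤ 1, so result = 1
(p4 -> (p2 -> (p4 -> (p2 -> (p1 -> (p2 -> (p4 -> (p2 -> (p2 -> (p1 -> (p1 -> (p4 -> p2)))))))))))): 0.15 ≤ 1, so result = 1
(p3 -> (p4 -> (p2 -> (p4 -> (p2 -> (p1 -> (p2 -> (p4 -> (p2 -> (p2 -> (p1 -> (p1 -> (p4 -> p2))))))))))))): 0.28 ≤ 1, so result = 1
(~p2 -> (p3 -> (p4 -> (p2 -> (p4 -> (p2 -> (p1 -> (p2 -> (p4 -> (p2 -> (p2 -> (p1 -> (p1 -> (p4 -> p2)))))))))))))): 0 ≤ 1, so result = 1
(~p1 -> (~p2 -> (p3 -> (p4 -> (p2 -> (p4 -> (p2 -> (p1 -> (p2 -> (p4 -> (p2 -> (p2 -> (p1 -> (p1 -> (p4 -> p2))))))))))))))): 0 ≤ 1, so result = 1

1.00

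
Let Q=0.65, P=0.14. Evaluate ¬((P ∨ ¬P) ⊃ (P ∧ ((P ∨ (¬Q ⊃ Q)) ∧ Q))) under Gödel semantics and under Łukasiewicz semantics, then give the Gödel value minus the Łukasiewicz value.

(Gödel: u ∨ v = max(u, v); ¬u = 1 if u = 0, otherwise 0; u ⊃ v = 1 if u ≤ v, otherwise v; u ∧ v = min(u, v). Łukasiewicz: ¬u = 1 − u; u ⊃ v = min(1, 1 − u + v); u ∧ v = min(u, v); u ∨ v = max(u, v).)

Gödel evaluation:
  ¬P: Gödel ¬ of 0.14 = 0 (operand ≠ 0)
  (P ∨ ¬P) = max(0.14, 0) = 0.14
  ¬Q: Gödel ¬ of 0.65 = 0 (operand ≠ 0)
  (¬Q ⊃ Q): 0 ≤ 0.65, so result = 1
  (P ∨ (¬Q ⊃ Q)) = max(0.14, 1) = 1
  ((P ∨ (¬Q ⊃ Q)) ∧ Q) = min(1, 0.65) = 0.65
  (P ∧ ((P ∨ (¬Q ⊃ Q)) ∧ Q)) = min(0.14, 0.65) = 0.14
  ((P ∨ ¬P) ⊃ (P ∧ ((P ∨ (¬Q ⊃ Q)) ∧ Q))): 0.14 ≤ 0.14, so result = 1
  ¬((P ∨ ¬P) ⊃ (P ∧ ((P ∨ (¬Q ⊃ Q)) ∧ Q))): Gödel ¬ of 1 = 0 (operand ≠ 0)
  Gödel value = 0
Łukasiewicz evaluation:
  ¬P: Łukasiewicz ¬ gives 1 − 0.14 = 0.86
  (P ∨ ¬P) = max(0.14, 0.86) = 0.86
  ¬Q: Łukasiewicz ¬ gives 1 − 0.65 = 0.35
  (¬Q ⊃ Q): min(1, 1 − 0.35 + 0.65) = 1
  (P ∨ (¬Q ⊃ Q)) = max(0.14, 1) = 1
  ((P ∨ (¬Q ⊃ Q)) ∧ Q) = min(1, 0.65) = 0.65
  (P ∧ ((P ∨ (¬Q ⊃ Q)) ∧ Q)) = min(0.14, 0.65) = 0.14
  ((P ∨ ¬P) ⊃ (P ∧ ((P ∨ (¬Q ⊃ Q)) ∧ Q))): min(1, 1 − 0.86 + 0.14) = 0.28
  ¬((P ∨ ¬P) ⊃ (P ∧ ((P ∨ (¬Q ⊃ Q)) ∧ Q))): Łukasiewicz ¬ gives 1 − 0.28 = 0.72
  Łukasiewicz value = 0.72
Difference: 0 − 0.72 = -0.72

-0.72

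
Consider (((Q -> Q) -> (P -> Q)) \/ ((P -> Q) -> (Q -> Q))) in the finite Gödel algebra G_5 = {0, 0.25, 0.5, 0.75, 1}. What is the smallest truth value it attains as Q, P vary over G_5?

Every assignment gives 1. For instance at Q = 0, P = 0:
  (Q -> Q): 0 ≤ 0, so result = 1
  (P -> Q): 0 ≤ 0, so result = 1
  ((Q -> Q) -> (P -> Q)): 1 ≤ 1, so result = 1
  (P -> Q): 0 ≤ 0, so result = 1
  (Q -> Q): 0 ≤ 0, so result = 1
  ((P -> Q) -> (Q -> Q)): 1 ≤ 1, so result = 1
  (((Q -> Q) -> (P -> Q)) \/ ((P -> Q) -> (Q -> Q))) = max(1, 1) = 1
All 25 assignments give value 1 — the formula is a G_5-tautology.

1.00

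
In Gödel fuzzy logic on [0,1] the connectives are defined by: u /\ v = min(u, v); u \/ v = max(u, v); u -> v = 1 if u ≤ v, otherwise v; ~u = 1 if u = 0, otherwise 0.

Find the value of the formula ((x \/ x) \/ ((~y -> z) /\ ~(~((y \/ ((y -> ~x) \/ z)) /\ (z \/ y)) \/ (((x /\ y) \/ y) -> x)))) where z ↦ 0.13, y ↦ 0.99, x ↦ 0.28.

(x \/ x) = max(0.28, 0.28) = 0.28
~y: Gödel ¬ of 0.99 = 0 (operand ≠ 0)
(~y -> z): 0 ≤ 0.13, so result = 1
~x: Gödel ¬ of 0.28 = 0 (operand ≠ 0)
(y -> ~x): 0.99 > 0, so result = 0
((y -> ~x) \/ z) = max(0, 0.13) = 0.13
(y \/ ((y -> ~x) \/ z)) = max(0.99, 0.13) = 0.99
(z \/ y) = max(0.13, 0.99) = 0.99
((y \/ ((y -> ~x) \/ z)) /\ (z \/ y)) = min(0.99, 0.99) = 0.99
~((y \/ ((y -> ~x) \/ z)) /\ (z \/ y)): Gödel ¬ of 0.99 = 0 (operand ≠ 0)
(x /\ y) = min(0.28, 0.99) = 0.28
((x /\ y) \/ y) = max(0.28, 0.99) = 0.99
(((x /\ y) \/ y) -> x): 0.99 > 0.28, so result = 0.28
(~((y \/ ((y -> ~x) \/ z)) /\ (z \/ y)) \/ (((x /\ y) \/ y) -> x)) = max(0, 0.28) = 0.28
~(~((y \/ ((y -> ~x) \/ z)) /\ (z \/ y)) \/ (((x /\ y) \/ y) -> x)): Gödel ¬ of 0.28 = 0 (operand ≠ 0)
((~y -> z) /\ ~(~((y \/ ((y -> ~x) \/ z)) /\ (z \/ y)) \/ (((x /\ y) \/ y) -> x))) = min(1, 0) = 0
((x \/ x) \/ ((~y -> z) /\ ~(~((y \/ ((y -> ~x) \/ z)) /\ (z \/ y)) \/ (((x /\ y) \/ y) -> x)))) = max(0.28, 0) = 0.28

0.28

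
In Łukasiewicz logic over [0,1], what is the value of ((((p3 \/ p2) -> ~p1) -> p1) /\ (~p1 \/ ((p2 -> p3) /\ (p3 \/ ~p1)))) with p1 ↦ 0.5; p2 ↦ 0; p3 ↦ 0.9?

(p3 \/ p2) = max(0.9, 0) = 0.9
~p1: Łukasiewicz ¬ gives 1 − 0.5 = 0.5
((p3 \/ p2) -> ~p1): min(1, 1 − 0.9 + 0.5) = 0.6
(((p3 \/ p2) -> ~p1) -> p1): min(1, 1 − 0.6 + 0.5) = 0.9
~p1: Łukasiewicz ¬ gives 1 − 0.5 = 0.5
(p2 -> p3): min(1, 1 − 0 + 0.9) = 1
~p1: Łukasiewicz ¬ gives 1 − 0.5 = 0.5
(p3 \/ ~p1) = max(0.9, 0.5) = 0.9
((p2 -> p3) /\ (p3 \/ ~p1)) = min(1, 0.9) = 0.9
(~p1 \/ ((p2 -> p3) /\ (p3 \/ ~p1))) = max(0.5, 0.9) = 0.9
((((p3 \/ p2) -> ~p1) -> p1) /\ (~p1 \/ ((p2 -> p3) /\ (p3 \/ ~p1)))) = min(0.9, 0.9) = 0.9

0.90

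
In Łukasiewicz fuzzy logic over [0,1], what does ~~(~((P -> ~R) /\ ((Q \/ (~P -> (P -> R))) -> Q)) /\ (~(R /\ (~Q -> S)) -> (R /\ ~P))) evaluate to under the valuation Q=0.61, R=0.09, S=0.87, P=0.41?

0.18

~R: Łukasiewicz ¬ gives 1 − 0.09 = 0.91
(P -> ~R): min(1, 1 − 0.41 + 0.91) = 1
~P: Łukasiewicz ¬ gives 1 − 0.41 = 0.59
(P -> R): min(1, 1 − 0.41 + 0.09) = 0.68
(~P -> (P -> R)): min(1, 1 − 0.59 + 0.68) = 1
(Q \/ (~P -> (P -> R))) = max(0.61, 1) = 1
((Q \/ (~P -> (P -> R))) -> Q): min(1, 1 − 1 + 0.61) = 0.61
((P -> ~R) /\ ((Q \/ (~P -> (P -> R))) -> Q)) = min(1, 0.61) = 0.61
~((P -> ~R) /\ ((Q \/ (~P -> (P -> R))) -> Q)): Łukasiewicz ¬ gives 1 − 0.61 = 0.39
~Q: Łukasiewicz ¬ gives 1 − 0.61 = 0.39
(~Q -> S): min(1, 1 − 0.39 + 0.87) = 1
(R /\ (~Q -> S)) = min(0.09, 1) = 0.09
~(R /\ (~Q -> S)): Łukasiewicz ¬ gives 1 − 0.09 = 0.91
~P: Łukasiewicz ¬ gives 1 − 0.41 = 0.59
(R /\ ~P) = min(0.09, 0.59) = 0.09
(~(R /\ (~Q -> S)) -> (R /\ ~P)): min(1, 1 − 0.91 + 0.09) = 0.18
(~((P -> ~R) /\ ((Q \/ (~P -> (P -> R))) -> Q)) /\ (~(R /\ (~Q -> S)) -> (R /\ ~P))) = min(0.39, 0.18) = 0.18
~(~((P -> ~R) /\ ((Q \/ (~P -> (P -> R))) -> Q)) /\ (~(R /\ (~Q -> S)) -> (R /\ ~P))): Łukasiewicz ¬ gives 1 − 0.18 = 0.82
~~(~((P -> ~R) /\ ((Q \/ (~P -> (P -> R))) -> Q)) /\ (~(R /\ (~Q -> S)) -> (R /\ ~P))): Łukasiewicz ¬ gives 1 − 0.82 = 0.18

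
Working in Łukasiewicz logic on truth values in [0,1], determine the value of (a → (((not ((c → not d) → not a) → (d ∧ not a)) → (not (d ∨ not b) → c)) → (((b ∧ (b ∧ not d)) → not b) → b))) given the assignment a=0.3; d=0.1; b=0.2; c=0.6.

0.90

not d: Łukasiewicz ¬ gives 1 − 0.1 = 0.9
(c → not d): min(1, 1 − 0.6 + 0.9) = 1
not a: Łukasiewicz ¬ gives 1 − 0.3 = 0.7
((c → not d) → not a): min(1, 1 − 1 + 0.7) = 0.7
not ((c → not d) → not a): Łukasiewicz ¬ gives 1 − 0.7 = 0.3
not a: Łukasiewicz ¬ gives 1 − 0.3 = 0.7
(d ∧ not a) = min(0.1, 0.7) = 0.1
(not ((c → not d) → not a) → (d ∧ not a)): min(1, 1 − 0.3 + 0.1) = 0.8
not b: Łukasiewicz ¬ gives 1 − 0.2 = 0.8
(d ∨ not b) = max(0.1, 0.8) = 0.8
not (d ∨ not b): Łukasiewicz ¬ gives 1 − 0.8 = 0.2
(not (d ∨ not b) → c): min(1, 1 − 0.2 + 0.6) = 1
((not ((c → not d) → not a) → (d ∧ not a)) → (not (d ∨ not b) → c)): min(1, 1 − 0.8 + 1) = 1
not d: Łukasiewicz ¬ gives 1 − 0.1 = 0.9
(b ∧ not d) = min(0.2, 0.9) = 0.2
(b ∧ (b ∧ not d)) = min(0.2, 0.2) = 0.2
not b: Łukasiewicz ¬ gives 1 − 0.2 = 0.8
((b ∧ (b ∧ not d)) → not b): min(1, 1 − 0.2 + 0.8) = 1
(((b ∧ (b ∧ not d)) → not b) → b): min(1, 1 − 1 + 0.2) = 0.2
(((not ((c → not d) → not a) → (d ∧ not a)) → (not (d ∨ not b) → c)) → (((b ∧ (b ∧ not d)) → not b) → b)): min(1, 1 − 1 + 0.2) = 0.2
(a → (((not ((c → not d) → not a) → (d ∧ not a)) → (not (d ∨ not b) → c)) → (((b ∧ (b ∧ not d)) → not b) → b))): min(1, 1 − 0.3 + 0.2) = 0.9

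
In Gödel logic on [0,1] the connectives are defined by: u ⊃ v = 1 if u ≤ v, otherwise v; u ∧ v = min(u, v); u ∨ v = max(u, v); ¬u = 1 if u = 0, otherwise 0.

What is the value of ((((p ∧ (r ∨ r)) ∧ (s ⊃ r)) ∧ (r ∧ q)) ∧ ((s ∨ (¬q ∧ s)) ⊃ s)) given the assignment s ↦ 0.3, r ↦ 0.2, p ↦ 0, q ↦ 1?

0.00

(r ∨ r) = max(0.2, 0.2) = 0.2
(p ∧ (r ∨ r)) = min(0, 0.2) = 0
(s ⊃ r): 0.3 > 0.2, so result = 0.2
((p ∧ (r ∨ r)) ∧ (s ⊃ r)) = min(0, 0.2) = 0
(r ∧ q) = min(0.2, 1) = 0.2
(((p ∧ (r ∨ r)) ∧ (s ⊃ r)) ∧ (r ∧ q)) = min(0, 0.2) = 0
¬q: Gödel ¬ of 1 = 0 (operand ≠ 0)
(¬q ∧ s) = min(0, 0.3) = 0
(s ∨ (¬q ∧ s)) = max(0.3, 0) = 0.3
((s ∨ (¬q ∧ s)) ⊃ s): 0.3 ≤ 0.3, so result = 1
((((p ∧ (r ∨ r)) ∧ (s ⊃ r)) ∧ (r ∧ q)) ∧ ((s ∨ (¬q ∧ s)) ⊃ s)) = min(0, 1) = 0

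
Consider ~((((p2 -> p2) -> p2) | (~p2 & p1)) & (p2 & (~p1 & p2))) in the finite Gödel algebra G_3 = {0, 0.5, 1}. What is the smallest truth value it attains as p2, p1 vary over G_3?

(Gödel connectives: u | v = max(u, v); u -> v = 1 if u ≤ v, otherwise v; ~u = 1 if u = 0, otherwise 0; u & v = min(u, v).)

0.00

The minimum is attained at p2 = 0.5, p1 = 0:
  (p2 -> p2): 0.5 ≤ 0.5, so result = 1
  ((p2 -> p2) -> p2): 1 > 0.5, so result = 0.5
  ~p2: Gödel ¬ of 0.5 = 0 (operand ≠ 0)
  (~p2 & p1) = min(0, 0) = 0
  (((p2 -> p2) -> p2) | (~p2 & p1)) = max(0.5, 0) = 0.5
  ~p1: Gödel ¬ of 0 = 1 (operand is 0)
  (~p1 & p2) = min(1, 0.5) = 0.5
  (p2 & (~p1 & p2)) = min(0.5, 0.5) = 0.5
  ((((p2 -> p2) -> p2) | (~p2 & p1)) & (p2 & (~p1 & p2))) = min(0.5, 0.5) = 0.5
  ~((((p2 -> p2) -> p2) | (~p2 & p1)) & (p2 & (~p1 & p2))): Gödel ¬ of 0.5 = 0 (operand ≠ 0)
Checking all 9 assignments confirms none give a value below 0.00.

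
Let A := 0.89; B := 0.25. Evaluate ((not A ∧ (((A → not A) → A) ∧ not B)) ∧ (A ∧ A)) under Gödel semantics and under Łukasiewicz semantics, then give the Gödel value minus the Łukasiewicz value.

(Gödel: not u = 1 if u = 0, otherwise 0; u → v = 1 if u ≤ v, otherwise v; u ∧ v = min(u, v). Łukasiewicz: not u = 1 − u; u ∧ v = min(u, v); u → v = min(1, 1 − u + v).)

Gödel evaluation:
  not A: Gödel ¬ of 0.89 = 0 (operand ≠ 0)
  not A: Gödel ¬ of 0.89 = 0 (operand ≠ 0)
  (A → not A): 0.89 > 0, so result = 0
  ((A → not A) → A): 0 ≤ 0.89, so result = 1
  not B: Gödel ¬ of 0.25 = 0 (operand ≠ 0)
  (((A → not A) → A) ∧ not B) = min(1, 0) = 0
  (not A ∧ (((A → not A) → A) ∧ not B)) = min(0, 0) = 0
  (A ∧ A) = min(0.89, 0.89) = 0.89
  ((not A ∧ (((A → not A) → A) ∧ not B)) ∧ (A ∧ A)) = min(0, 0.89) = 0
  Gödel value = 0
Łukasiewicz evaluation:
  not A: Łukasiewicz ¬ gives 1 − 0.89 = 0.11
  not A: Łukasiewicz ¬ gives 1 − 0.89 = 0.11
  (A → not A): min(1, 1 − 0.89 + 0.11) = 0.22
  ((A → not A) → A): min(1, 1 − 0.22 + 0.89) = 1
  not B: Łukasiewicz ¬ gives 1 − 0.25 = 0.75
  (((A → not A) → A) ∧ not B) = min(1, 0.75) = 0.75
  (not A ∧ (((A → not A) → A) ∧ not B)) = min(0.11, 0.75) = 0.11
  (A ∧ A) = min(0.89, 0.89) = 0.89
  ((not A ∧ (((A → not A) → A) ∧ not B)) ∧ (A ∧ A)) = min(0.11, 0.89) = 0.11
  Łukasiewicz value = 0.11
Difference: 0 − 0.11 = -0.11

-0.11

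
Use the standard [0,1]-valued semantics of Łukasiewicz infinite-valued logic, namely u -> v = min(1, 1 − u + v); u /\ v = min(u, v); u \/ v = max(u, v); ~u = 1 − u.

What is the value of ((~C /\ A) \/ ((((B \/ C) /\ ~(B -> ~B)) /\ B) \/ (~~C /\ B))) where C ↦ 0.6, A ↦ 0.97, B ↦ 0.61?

0.60

~C: Łukasiewicz ¬ gives 1 − 0.6 = 0.4
(~C /\ A) = min(0.4, 0.97) = 0.4
(B \/ C) = max(0.61, 0.6) = 0.61
~B: Łukasiewicz ¬ gives 1 − 0.61 = 0.39
(B -> ~B): min(1, 1 − 0.61 + 0.39) = 0.78
~(B -> ~B): Łukasiewicz ¬ gives 1 − 0.78 = 0.22
((B \/ C) /\ ~(B -> ~B)) = min(0.61, 0.22) = 0.22
(((B \/ C) /\ ~(B -> ~B)) /\ B) = min(0.22, 0.61) = 0.22
~C: Łukasiewicz ¬ gives 1 − 0.6 = 0.4
~~C: Łukasiewicz ¬ gives 1 − 0.4 = 0.6
(~~C /\ B) = min(0.6, 0.61) = 0.6
((((B \/ C) /\ ~(B -> ~B)) /\ B) \/ (~~C /\ B)) = max(0.22, 0.6) = 0.6
((~C /\ A) \/ ((((B \/ C) /\ ~(B -> ~B)) /\ B) \/ (~~C /\ B))) = max(0.4, 0.6) = 0.6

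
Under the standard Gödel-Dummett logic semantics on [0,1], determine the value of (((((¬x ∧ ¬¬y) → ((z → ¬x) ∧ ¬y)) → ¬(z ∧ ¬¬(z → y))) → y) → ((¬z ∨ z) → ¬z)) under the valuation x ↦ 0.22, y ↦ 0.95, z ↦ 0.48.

¬x: Gödel ¬ of 0.22 = 0 (operand ≠ 0)
¬y: Gödel ¬ of 0.95 = 0 (operand ≠ 0)
¬¬y: Gödel ¬ of 0 = 1 (operand is 0)
(¬x ∧ ¬¬y) = min(0, 1) = 0
¬x: Gödel ¬ of 0.22 = 0 (operand ≠ 0)
(z → ¬x): 0.48 > 0, so result = 0
¬y: Gödel ¬ of 0.95 = 0 (operand ≠ 0)
((z → ¬x) ∧ ¬y) = min(0, 0) = 0
((¬x ∧ ¬¬y) → ((z → ¬x) ∧ ¬y)): 0 ≤ 0, so result = 1
(z → y): 0.48 ≤ 0.95, so result = 1
¬(z → y): Gödel ¬ of 1 = 0 (operand ≠ 0)
¬¬(z → y): Gödel ¬ of 0 = 1 (operand is 0)
(z ∧ ¬¬(z → y)) = min(0.48, 1) = 0.48
¬(z ∧ ¬¬(z → y)): Gödel ¬ of 0.48 = 0 (operand ≠ 0)
(((¬x ∧ ¬¬y) → ((z → ¬x) ∧ ¬y)) → ¬(z ∧ ¬¬(z → y))): 1 > 0, so result = 0
((((¬x ∧ ¬¬y) → ((z → ¬x) ∧ ¬y)) → ¬(z ∧ ¬¬(z → y))) → y): 0 ≤ 0.95, so result = 1
¬z: Gödel ¬ of 0.48 = 0 (operand ≠ 0)
(¬z ∨ z) = max(0, 0.48) = 0.48
¬z: Gödel ¬ of 0.48 = 0 (operand ≠ 0)
((¬z ∨ z) → ¬z): 0.48 > 0, so result = 0
(((((¬x ∧ ¬¬y) → ((z → ¬x) ∧ ¬y)) → ¬(z ∧ ¬¬(z → y))) → y) → ((¬z ∨ z) → ¬z)): 1 > 0, so result = 0

0.00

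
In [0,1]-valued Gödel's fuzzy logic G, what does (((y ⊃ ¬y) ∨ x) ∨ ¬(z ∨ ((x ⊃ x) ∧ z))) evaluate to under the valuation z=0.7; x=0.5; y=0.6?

0.50

¬y: Gödel ¬ of 0.6 = 0 (operand ≠ 0)
(y ⊃ ¬y): 0.6 > 0, so result = 0
((y ⊃ ¬y) ∨ x) = max(0, 0.5) = 0.5
(x ⊃ x): 0.5 ≤ 0.5, so result = 1
((x ⊃ x) ∧ z) = min(1, 0.7) = 0.7
(z ∨ ((x ⊃ x) ∧ z)) = max(0.7, 0.7) = 0.7
¬(z ∨ ((x ⊃ x) ∧ z)): Gödel ¬ of 0.7 = 0 (operand ≠ 0)
(((y ⊃ ¬y) ∨ x) ∨ ¬(z ∨ ((x ⊃ x) ∧ z))) = max(0.5, 0) = 0.5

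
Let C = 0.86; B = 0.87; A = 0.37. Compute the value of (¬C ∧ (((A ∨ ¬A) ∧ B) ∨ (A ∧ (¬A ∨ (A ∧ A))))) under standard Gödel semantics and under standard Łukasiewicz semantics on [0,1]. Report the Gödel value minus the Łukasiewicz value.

Gödel evaluation:
  ¬C: Gödel ¬ of 0.86 = 0 (operand ≠ 0)
  ¬A: Gödel ¬ of 0.37 = 0 (operand ≠ 0)
  (A ∨ ¬A) = max(0.37, 0) = 0.37
  ((A ∨ ¬A) ∧ B) = min(0.37, 0.87) = 0.37
  ¬A: Gödel ¬ of 0.37 = 0 (operand ≠ 0)
  (A ∧ A) = min(0.37, 0.37) = 0.37
  (¬A ∨ (A ∧ A)) = max(0, 0.37) = 0.37
  (A ∧ (¬A ∨ (A ∧ A))) = min(0.37, 0.37) = 0.37
  (((A ∨ ¬A) ∧ B) ∨ (A ∧ (¬A ∨ (A ∧ A)))) = max(0.37, 0.37) = 0.37
  (¬C ∧ (((A ∨ ¬A) ∧ B) ∨ (A ∧ (¬A ∨ (A ∧ A))))) = min(0, 0.37) = 0
  Gödel value = 0
Łukasiewicz evaluation:
  ¬C: Łukasiewicz ¬ gives 1 − 0.86 = 0.14
  ¬A: Łukasiewicz ¬ gives 1 − 0.37 = 0.63
  (A ∨ ¬A) = max(0.37, 0.63) = 0.63
  ((A ∨ ¬A) ∧ B) = min(0.63, 0.87) = 0.63
  ¬A: Łukasiewicz ¬ gives 1 − 0.37 = 0.63
  (A ∧ A) = min(0.37, 0.37) = 0.37
  (¬A ∨ (A ∧ A)) = max(0.63, 0.37) = 0.63
  (A ∧ (¬A ∨ (A ∧ A))) = min(0.37, 0.63) = 0.37
  (((A ∨ ¬A) ∧ B) ∨ (A ∧ (¬A ∨ (A ∧ A)))) = max(0.63, 0.37) = 0.63
  (¬C ∧ (((A ∨ ¬A) ∧ B) ∨ (A ∧ (¬A ∨ (A ∧ A))))) = min(0.14, 0.63) = 0.14
  Łukasiewicz value = 0.14
Difference: 0 − 0.14 = -0.14

-0.14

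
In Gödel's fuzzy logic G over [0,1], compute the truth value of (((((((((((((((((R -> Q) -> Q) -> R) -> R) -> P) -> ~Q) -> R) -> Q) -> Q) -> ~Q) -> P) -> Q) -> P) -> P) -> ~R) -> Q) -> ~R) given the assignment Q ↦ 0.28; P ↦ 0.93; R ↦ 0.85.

(R -> Q): 0.85 > 0.28, so result = 0.28
((R -> Q) -> Q): 0.28 ≤ 0.28, so result = 1
(((R -> Q) -> Q) -> R): 1 > 0.85, so result = 0.85
((((R -> Q) -> Q) -> R) -> R): 0.85 ≤ 0.85, so result = 1
(((((R -> Q) -> Q) -> R) -> R) -> P): 1 > 0.93, so result = 0.93
~Q: Gödel ¬ of 0.28 = 0 (operand ≠ 0)
((((((R -> Q) -> Q) -> R) -> R) -> P) -> ~Q): 0.93 > 0, so result = 0
(((((((R -> Q) -> Q) -> R) -> R) -> P) -> ~Q) -> R): 0 ≤ 0.85, so result = 1
((((((((R -> Q) -> Q) -> R) -> R) -> P) -> ~Q) -> R) -> Q): 1 > 0.28, so result = 0.28
(((((((((R -> Q) -> Q) -> R) -> R) -> P) -> ~Q) -> R) -> Q) -> Q): 0.28 ≤ 0.28, so result = 1
~Q: Gödel ¬ of 0.28 = 0 (operand ≠ 0)
((((((((((R -> Q) -> Q) -> R) -> R) -> P) -> ~Q) -> R) -> Q) -> Q) -> ~Q): 1 > 0, so result = 0
(((((((((((R -> Q) -> Q) -> R) -> R) -> P) -> ~Q) -> R) -> Q) -> Q) -> ~Q) -> P): 0 ≤ 0.93, so result = 1
((((((((((((R -> Q) -> Q) -> R) -> R) -> P) -> ~Q) -> R) -> Q) -> Q) -> ~Q) -> P) -> Q): 1 > 0.28, so result = 0.28
(((((((((((((R -> Q) -> Q) -> R) -> R) -> P) -> ~Q) -> R) -> Q) -> Q) -> ~Q) -> P) -> Q) -> P): 0.28 ≤ 0.93, so result = 1
((((((((((((((R -> Q) -> Q) -> R) -> R) -> P) -> ~Q) -> R) -> Q) -> Q) -> ~Q) -> P) -> Q) -> P) -> P): 1 > 0.93, so result = 0.93
~R: Gödel ¬ of 0.85 = 0 (operand ≠ 0)
(((((((((((((((R -> Q) -> Q) -> R) -> R) -> P) -> ~Q) -> R) -> Q) -> Q) -> ~Q) -> P) -> Q) -> P) -> P) -> ~R): 0.93 > 0, so result = 0
((((((((((((((((R -> Q) -> Q) -> R) -> R) -> P) -> ~Q) -> R) -> Q) -> Q) -> ~Q) -> P) -> Q) -> P) -> P) -> ~R) -> Q): 0 ≤ 0.28, so result = 1
~R: Gödel ¬ of 0.85 = 0 (operand ≠ 0)
(((((((((((((((((R -> Q) -> Q) -> R) -> R) -> P) -> ~Q) -> R) -> Q) -> Q) -> ~Q) -> P) -> Q) -> P) -> P) -> ~R) -> Q) -> ~R): 1 > 0, so result = 0

0.00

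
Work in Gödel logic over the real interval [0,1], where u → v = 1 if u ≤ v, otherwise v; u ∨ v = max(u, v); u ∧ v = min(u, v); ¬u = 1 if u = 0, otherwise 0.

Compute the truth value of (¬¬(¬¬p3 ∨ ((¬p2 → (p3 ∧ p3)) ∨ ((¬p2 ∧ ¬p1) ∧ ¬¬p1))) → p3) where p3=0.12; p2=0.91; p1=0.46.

¬p3: Gödel ¬ of 0.12 = 0 (operand ≠ 0)
¬¬p3: Gödel ¬ of 0 = 1 (operand is 0)
¬p2: Gödel ¬ of 0.91 = 0 (operand ≠ 0)
(p3 ∧ p3) = min(0.12, 0.12) = 0.12
(¬p2 → (p3 ∧ p3)): 0 ≤ 0.12, so result = 1
¬p2: Gödel ¬ of 0.91 = 0 (operand ≠ 0)
¬p1: Gödel ¬ of 0.46 = 0 (operand ≠ 0)
(¬p2 ∧ ¬p1) = min(0, 0) = 0
¬p1: Gödel ¬ of 0.46 = 0 (operand ≠ 0)
¬¬p1: Gödel ¬ of 0 = 1 (operand is 0)
((¬p2 ∧ ¬p1) ∧ ¬¬p1) = min(0, 1) = 0
((¬p2 → (p3 ∧ p3)) ∨ ((¬p2 ∧ ¬p1) ∧ ¬¬p1)) = max(1, 0) = 1
(¬¬p3 ∨ ((¬p2 → (p3 ∧ p3)) ∨ ((¬p2 ∧ ¬p1) ∧ ¬¬p1))) = max(1, 1) = 1
¬(¬¬p3 ∨ ((¬p2 → (p3 ∧ p3)) ∨ ((¬p2 ∧ ¬p1) ∧ ¬¬p1))): Gödel ¬ of 1 = 0 (operand ≠ 0)
¬¬(¬¬p3 ∨ ((¬p2 → (p3 ∧ p3)) ∨ ((¬p2 ∧ ¬p1) ∧ ¬¬p1))): Gödel ¬ of 0 = 1 (operand is 0)
(¬¬(¬¬p3 ∨ ((¬p2 → (p3 ∧ p3)) ∨ ((¬p2 ∧ ¬p1) ∧ ¬¬p1))) → p3): 1 > 0.12, so result = 0.12

0.12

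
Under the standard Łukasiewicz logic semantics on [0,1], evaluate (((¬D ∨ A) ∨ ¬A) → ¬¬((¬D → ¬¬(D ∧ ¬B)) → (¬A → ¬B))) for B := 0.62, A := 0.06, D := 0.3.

¬D: Łukasiewicz ¬ gives 1 − 0.3 = 0.7
(¬D ∨ A) = max(0.7, 0.06) = 0.7
¬A: Łukasiewicz ¬ gives 1 − 0.06 = 0.94
((¬D ∨ A) ∨ ¬A) = max(0.7, 0.94) = 0.94
¬D: Łukasiewicz ¬ gives 1 − 0.3 = 0.7
¬B: Łukasiewicz ¬ gives 1 − 0.62 = 0.38
(D ∧ ¬B) = min(0.3, 0.38) = 0.3
¬(D ∧ ¬B): Łukasiewicz ¬ gives 1 − 0.3 = 0.7
¬¬(D ∧ ¬B): Łukasiewicz ¬ gives 1 − 0.7 = 0.3
(¬D → ¬¬(D ∧ ¬B)): min(1, 1 − 0.7 + 0.3) = 0.6
¬A: Łukasiewicz ¬ gives 1 − 0.06 = 0.94
¬B: Łukasiewicz ¬ gives 1 − 0.62 = 0.38
(¬A → ¬B): min(1, 1 − 0.94 + 0.38) = 0.44
((¬D → ¬¬(D ∧ ¬B)) → (¬A → ¬B)): min(1, 1 − 0.6 + 0.44) = 0.84
¬((¬D → ¬¬(D ∧ ¬B)) → (¬A → ¬B)): Łukasiewicz ¬ gives 1 − 0.84 = 0.16
¬¬((¬D → ¬¬(D ∧ ¬B)) → (¬A → ¬B)): Łukasiewicz ¬ gives 1 − 0.16 = 0.84
(((¬D ∨ A) ∨ ¬A) → ¬¬((¬D → ¬¬(D ∧ ¬B)) → (¬A → ¬B))): min(1, 1 − 0.94 + 0.84) = 0.9

0.90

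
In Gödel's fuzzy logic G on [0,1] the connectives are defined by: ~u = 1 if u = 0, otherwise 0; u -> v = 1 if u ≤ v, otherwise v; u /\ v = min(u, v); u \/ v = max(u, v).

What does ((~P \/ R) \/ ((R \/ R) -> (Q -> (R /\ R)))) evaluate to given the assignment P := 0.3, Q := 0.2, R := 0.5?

1.00

~P: Gödel ¬ of 0.3 = 0 (operand ≠ 0)
(~P \/ R) = max(0, 0.5) = 0.5
(R \/ R) = max(0.5, 0.5) = 0.5
(R /\ R) = min(0.5, 0.5) = 0.5
(Q -> (R /\ R)): 0.2 ≤ 0.5, so result = 1
((R \/ R) -> (Q -> (R /\ R))): 0.5 ≤ 1, so result = 1
((~P \/ R) \/ ((R \/ R) -> (Q -> (R /\ R)))) = max(0.5, 1) = 1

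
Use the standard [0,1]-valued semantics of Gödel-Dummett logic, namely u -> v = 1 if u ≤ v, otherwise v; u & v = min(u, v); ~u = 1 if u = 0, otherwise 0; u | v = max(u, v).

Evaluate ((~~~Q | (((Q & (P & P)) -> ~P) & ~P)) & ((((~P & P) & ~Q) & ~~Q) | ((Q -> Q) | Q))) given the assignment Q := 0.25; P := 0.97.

0.00

~Q: Gödel ¬ of 0.25 = 0 (operand ≠ 0)
~~Q: Gödel ¬ of 0 = 1 (operand is 0)
~~~Q: Gödel ¬ of 1 = 0 (operand ≠ 0)
(P & P) = min(0.97, 0.97) = 0.97
(Q & (P & P)) = min(0.25, 0.97) = 0.25
~P: Gödel ¬ of 0.97 = 0 (operand ≠ 0)
((Q & (P & P)) -> ~P): 0.25 > 0, so result = 0
~P: Gödel ¬ of 0.97 = 0 (operand ≠ 0)
(((Q & (P & P)) -> ~P) & ~P) = min(0, 0) = 0
(~~~Q | (((Q & (P & P)) -> ~P) & ~P)) = max(0, 0) = 0
~P: Gödel ¬ of 0.97 = 0 (operand ≠ 0)
(~P & P) = min(0, 0.97) = 0
~Q: Gödel ¬ of 0.25 = 0 (operand ≠ 0)
((~P & P) & ~Q) = min(0, 0) = 0
~Q: Gödel ¬ of 0.25 = 0 (operand ≠ 0)
~~Q: Gödel ¬ of 0 = 1 (operand is 0)
(((~P & P) & ~Q) & ~~Q) = min(0, 1) = 0
(Q -> Q): 0.25 ≤ 0.25, so result = 1
((Q -> Q) | Q) = max(1, 0.25) = 1
((((~P & P) & ~Q) & ~~Q) | ((Q -> Q) | Q)) = max(0, 1) = 1
((~~~Q | (((Q & (P & P)) -> ~P) & ~P)) & ((((~P & P) & ~Q) & ~~Q) | ((Q -> Q) | Q))) = min(0, 1) = 0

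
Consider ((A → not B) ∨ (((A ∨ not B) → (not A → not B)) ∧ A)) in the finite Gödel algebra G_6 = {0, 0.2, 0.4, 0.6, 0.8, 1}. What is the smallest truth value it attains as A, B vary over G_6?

The minimum is attained at A = 0.2, B = 0.2:
  not B: Gödel ¬ of 0.2 = 0 (operand ≠ 0)
  (A → not B): 0.2 > 0, so result = 0
  not B: Gödel ¬ of 0.2 = 0 (operand ≠ 0)
  (A ∨ not B) = max(0.2, 0) = 0.2
  not A: Gödel ¬ of 0.2 = 0 (operand ≠ 0)
  not B: Gödel ¬ of 0.2 = 0 (operand ≠ 0)
  (not A → not B): 0 ≤ 0, so result = 1
  ((A ∨ not B) → (not A → not B)): 0.2 ≤ 1, so result = 1
  (((A ∨ not B) → (not A → not B)) ∧ A) = min(1, 0.2) = 0.2
  ((A → not B) ∨ (((A ∨ not B) → (not A → not B)) ∧ A)) = max(0, 0.2) = 0.2
Checking all 36 assignments confirms none give a value below 0.20.

0.20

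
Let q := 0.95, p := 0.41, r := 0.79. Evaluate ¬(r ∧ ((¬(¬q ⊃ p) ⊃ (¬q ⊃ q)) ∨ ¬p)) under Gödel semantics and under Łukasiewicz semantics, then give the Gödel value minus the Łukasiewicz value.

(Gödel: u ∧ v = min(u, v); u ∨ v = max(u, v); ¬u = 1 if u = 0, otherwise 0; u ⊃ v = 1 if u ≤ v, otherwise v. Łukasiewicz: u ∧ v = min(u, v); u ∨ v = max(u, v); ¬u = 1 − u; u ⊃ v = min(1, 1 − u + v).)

Gödel evaluation:
  ¬q: Gödel ¬ of 0.95 = 0 (operand ≠ 0)
  (¬q ⊃ p): 0 ≤ 0.41, so result = 1
  ¬(¬q ⊃ p): Gödel ¬ of 1 = 0 (operand ≠ 0)
  ¬q: Gödel ¬ of 0.95 = 0 (operand ≠ 0)
  (¬q ⊃ q): 0 ≤ 0.95, so result = 1
  (¬(¬q ⊃ p) ⊃ (¬q ⊃ q)): 0 ≤ 1, so result = 1
  ¬p: Gödel ¬ of 0.41 = 0 (operand ≠ 0)
  ((¬(¬q ⊃ p) ⊃ (¬q ⊃ q)) ∨ ¬p) = max(1, 0) = 1
  (r ∧ ((¬(¬q ⊃ p) ⊃ (¬q ⊃ q)) ∨ ¬p)) = min(0.79, 1) = 0.79
  ¬(r ∧ ((¬(¬q ⊃ p) ⊃ (¬q ⊃ q)) ∨ ¬p)): Gödel ¬ of 0.79 = 0 (operand ≠ 0)
  Gödel value = 0
Łukasiewicz evaluation:
  ¬q: Łukasiewicz ¬ gives 1 − 0.95 = 0.05
  (¬q ⊃ p): min(1, 1 − 0.05 + 0.41) = 1
  ¬(¬q ⊃ p): Łukasiewicz ¬ gives 1 − 1 = 0
  ¬q: Łukasiewicz ¬ gives 1 − 0.95 = 0.05
  (¬q ⊃ q): min(1, 1 − 0.05 + 0.95) = 1
  (¬(¬q ⊃ p) ⊃ (¬q ⊃ q)): min(1, 1 − 0 + 1) = 1
  ¬p: Łukasiewicz ¬ gives 1 − 0.41 = 0.59
  ((¬(¬q ⊃ p) ⊃ (¬q ⊃ q)) ∨ ¬p) = max(1, 0.59) = 1
  (r ∧ ((¬(¬q ⊃ p) ⊃ (¬q ⊃ q)) ∨ ¬p)) = min(0.79, 1) = 0.79
  ¬(r ∧ ((¬(¬q ⊃ p) ⊃ (¬q ⊃ q)) ∨ ¬p)): Łukasiewicz ¬ gives 1 − 0.79 = 0.21
  Łukasiewicz value = 0.21
Difference: 0 − 0.21 = -0.21

-0.21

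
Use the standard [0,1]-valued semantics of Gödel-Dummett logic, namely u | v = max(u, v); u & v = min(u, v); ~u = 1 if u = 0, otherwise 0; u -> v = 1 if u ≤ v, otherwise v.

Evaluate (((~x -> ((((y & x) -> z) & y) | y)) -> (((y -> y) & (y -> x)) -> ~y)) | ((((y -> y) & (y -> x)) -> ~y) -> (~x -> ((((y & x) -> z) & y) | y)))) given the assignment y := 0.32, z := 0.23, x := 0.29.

1.00

~x: Gödel ¬ of 0.29 = 0 (operand ≠ 0)
(y & x) = min(0.32, 0.29) = 0.29
((y & x) -> z): 0.29 > 0.23, so result = 0.23
(((y & x) -> z) & y) = min(0.23, 0.32) = 0.23
((((y & x) -> z) & y) | y) = max(0.23, 0.32) = 0.32
(~x -> ((((y & x) -> z) & y) | y)): 0 ≤ 0.32, so result = 1
(y -> y): 0.32 ≤ 0.32, so result = 1
(y -> x): 0.32 > 0.29, so result = 0.29
((y -> y) & (y -> x)) = min(1, 0.29) = 0.29
~y: Gödel ¬ of 0.32 = 0 (operand ≠ 0)
(((y -> y) & (y -> x)) -> ~y): 0.29 > 0, so result = 0
((~x -> ((((y & x) -> z) & y) | y)) -> (((y -> y) & (y -> x)) -> ~y)): 1 > 0, so result = 0
(y -> y): 0.32 ≤ 0.32, so result = 1
(y -> x): 0.32 > 0.29, so result = 0.29
((y -> y) & (y -> x)) = min(1, 0.29) = 0.29
~y: Gödel ¬ of 0.32 = 0 (operand ≠ 0)
(((y -> y) & (y -> x)) -> ~y): 0.29 > 0, so result = 0
~x: Gödel ¬ of 0.29 = 0 (operand ≠ 0)
(y & x) = min(0.32, 0.29) = 0.29
((y & x) -> z): 0.29 > 0.23, so result = 0.23
(((y & x) -> z) & y) = min(0.23, 0.32) = 0.23
((((y & x) -> z) & y) | y) = max(0.23, 0.32) = 0.32
(~x -> ((((y & x) -> z) & y) | y)): 0 ≤ 0.32, so result = 1
((((y -> y) & (y -> x)) -> ~y) -> (~x -> ((((y & x) -> z) & y) | y))): 0 ≤ 1, so result = 1
(((~x -> ((((y & x) -> z) & y) | y)) -> (((y -> y) & (y -> x)) -> ~y)) | ((((y -> y) & (y -> x)) -> ~y) -> (~x -> ((((y & x) -> z) & y) | y)))) = max(0, 1) = 1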